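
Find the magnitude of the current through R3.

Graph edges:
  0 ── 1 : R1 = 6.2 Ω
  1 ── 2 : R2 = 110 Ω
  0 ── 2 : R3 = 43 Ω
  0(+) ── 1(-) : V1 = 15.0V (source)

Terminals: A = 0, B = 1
Nodal analysis, taking node 1 as the 0 V reference.
Source V1 fixes V_0 = 15 V.
KCL at each unknown node (sum of currents leaving = 0; resistances in Ω):
  Node 2: (V_2 - 0)/110 + (V_2 - 15)/43 = 0
Collecting terms: 0.03235 × V_2 = 0.3488  =>  V_2 = 10.78 V
I_R3 = (V_0 - V_2)/R3 = (15 - 10.78)/43 = 0.09804 A
|I_R3| = 0.09804 A

Final answer: |I_R3| = 0.09804 A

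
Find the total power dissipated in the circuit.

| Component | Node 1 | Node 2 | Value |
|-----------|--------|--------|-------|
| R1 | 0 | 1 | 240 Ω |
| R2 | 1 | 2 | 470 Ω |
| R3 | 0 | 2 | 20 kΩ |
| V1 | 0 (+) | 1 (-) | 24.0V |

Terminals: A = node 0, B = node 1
Nodal analysis, taking node 1 as the 0 V reference.
Source V1 fixes V_0 = 24 V.
KCL at each unknown node (sum of currents leaving = 0; resistances in Ω):
  Node 2: (V_2 - 0)/470 + (V_2 - 24)/20000 = 0
Collecting terms: 0.002178 × V_2 = 0.0012  =>  V_2 = 0.5511 V
Power in each resistor, P = (ΔV)²/R:
  P_R1 = (24 - 0)²/240 = 2.4 W
  P_R2 = (0 - 0.5511)²/470 = 0.0006461 W
  P_R3 = (24 - 0.5511)²/20000 = 0.02749 W
P_total = P_R1 + P_R2 + P_R3 = 2.428 W

Final answer: 2.428 W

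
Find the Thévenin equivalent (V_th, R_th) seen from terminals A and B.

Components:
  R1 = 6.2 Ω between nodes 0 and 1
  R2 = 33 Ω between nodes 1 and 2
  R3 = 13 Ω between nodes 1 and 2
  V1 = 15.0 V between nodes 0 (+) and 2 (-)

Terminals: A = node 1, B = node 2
Step 1 — V_th is the open-circuit voltage V_A - V_B (nothing connected across the terminals).
Nodal analysis, taking node 2 as the 0 V reference.
Source V1 fixes V_0 = 15 V.
KCL at each unknown node (sum of currents leaving = 0; resistances in Ω):
  Node 1: (V_1 - 15)/6.2 + (V_1 - 0)/33 + (V_1 - 0)/13 = 0
Collecting terms: 0.2685 × V_1 = 2.419  =>  V_1 = 9.01 V
V_th = V_1 - V_2 = 9.01 - 0 = 9.01 V
Step 2 — R_th: zero the source — replace V1 by a short circuit (node 2 merges into node 0) — and find the resistance seen between A (node 1) and B (node 0).
Reduce the network between node 1 (A) and node 0 (B) by series/parallel combination:
  Rp1 = R1 ‖ R2 ‖ R3 (parallel, all between nodes 0 and 1) = 1/(1/6.2 + 1/33 + 1/13) = 3.724 Ω
R_th = 3.724 Ω

Final answer: V_th = 9.01 V, R_th = 3.724 Ω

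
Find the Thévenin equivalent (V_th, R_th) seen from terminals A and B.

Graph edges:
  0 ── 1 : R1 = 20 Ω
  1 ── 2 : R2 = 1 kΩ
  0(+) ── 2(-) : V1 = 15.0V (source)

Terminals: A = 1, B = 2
Step 1 — V_th is the open-circuit voltage V_A - V_B (nothing connected across the terminals).
Nodal analysis, taking node 2 as the 0 V reference.
Source V1 fixes V_0 = 15 V.
KCL at each unknown node (sum of currents leaving = 0; resistances in Ω):
  Node 1: (V_1 - 15)/20 + (V_1 - 0)/1000 = 0
Collecting terms: 0.051 × V_1 = 0.75  =>  V_1 = 14.71 V
V_th = V_1 - V_2 = 14.71 - 0 = 14.71 V
Step 2 — R_th: zero the source — replace V1 by a short circuit (node 2 merges into node 0) — and find the resistance seen between A (node 1) and B (node 0).
Reduce the network between node 1 (A) and node 0 (B) by series/parallel combination:
  Rp1 = R1 ‖ R2 (parallel, both between nodes 0 and 1) = 1/(1/20 + 1/1000) = 19.61 Ω
R_th = 19.61 Ω

Final answer: V_th = 14.71 V, R_th = 19.61 Ω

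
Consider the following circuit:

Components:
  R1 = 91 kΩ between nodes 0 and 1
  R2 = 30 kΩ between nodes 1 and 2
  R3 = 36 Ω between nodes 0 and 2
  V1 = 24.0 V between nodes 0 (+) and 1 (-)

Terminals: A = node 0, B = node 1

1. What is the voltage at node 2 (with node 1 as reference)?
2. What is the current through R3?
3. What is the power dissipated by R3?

Nodal analysis, taking node 1 as the 0 V reference.
Source V1 fixes V_0 = 24 V.
KCL at each unknown node (sum of currents leaving = 0; resistances in Ω):
  Node 2: (V_2 - 0)/30000 + (V_2 - 24)/36 = 0
Collecting terms: 0.02781 × V_2 = 0.6667  =>  V_2 = 23.97 V
Part 1:
  Read off the nodal solution: V_2 = 23.97 V
Part 2:
  I_R3 = (V_0 - V_2)/R3 = (24 - 23.97)/36 = 0.000799 A
  Magnitude: I_R3 = 0.000799 A
Part 3:
  I_R3 = (V_0 - V_2)/R3 = (24 - 23.97)/36 = 0.000799 A
  P_R3 = I_R3² × R3 = (0.000799)² × 36 = 0.00002298 W

Final answers:
1. V_2 = 23.97 V
2. I_R3 = 0.000799 A
3. P_R3 = 2.298e-05 W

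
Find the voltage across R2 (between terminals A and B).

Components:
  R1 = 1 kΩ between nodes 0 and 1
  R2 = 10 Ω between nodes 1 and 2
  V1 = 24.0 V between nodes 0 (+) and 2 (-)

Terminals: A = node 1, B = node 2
R1 and R2 are in series across V1 (node 0 → node 1 → node 2), and the output A–B is taken across R2, so this is a voltage divider.
Series current: I = V1/(R1 + R2) = 24/(1000 + 10) = 24/1010 = 0.02376 A
V_R2 = I × R2 = V1 × R2/(R1 + R2) = 24 × 10/1010 = 0.2376 V

Final answer: 0.2376 V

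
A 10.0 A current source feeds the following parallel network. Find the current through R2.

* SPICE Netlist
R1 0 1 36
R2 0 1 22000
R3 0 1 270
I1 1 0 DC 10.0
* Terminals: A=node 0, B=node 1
All resistors sit directly between nodes 0 and 1, so they are in parallel and share one voltage V; the full source current 10 A splits among them.
1/R_par = 1/36 + 1/22000 + 1/270 = 0.03153 S  =>  R_par = 31.72 Ω
V = I × R_par = 10 × 31.72 = 317.2 V
I_R2 = V/R2 = 317.2/22000 = 0.01442 A

Final answer: 0.01442 A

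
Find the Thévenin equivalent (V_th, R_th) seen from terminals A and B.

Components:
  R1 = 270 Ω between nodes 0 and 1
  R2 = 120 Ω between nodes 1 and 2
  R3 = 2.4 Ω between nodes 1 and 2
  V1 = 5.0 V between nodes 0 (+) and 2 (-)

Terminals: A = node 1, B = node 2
Step 1 — V_th is the open-circuit voltage V_A - V_B (nothing connected across the terminals).
Nodal analysis, taking node 2 as the 0 V reference.
Source V1 fixes V_0 = 5 V.
KCL at each unknown node (sum of currents leaving = 0; resistances in Ω):
  Node 1: (V_1 - 5)/270 + (V_1 - 0)/120 + (V_1 - 0)/2.4 = 0
Collecting terms: 0.4287 × V_1 = 0.01852  =>  V_1 = 0.0432 V
V_th = V_1 - V_2 = 0.0432 - 0 = 0.0432 V
Step 2 — R_th: zero the source — replace V1 by a short circuit (node 2 merges into node 0) — and find the resistance seen between A (node 1) and B (node 0).
Reduce the network between node 1 (A) and node 0 (B) by series/parallel combination:
  Rp1 = R1 ‖ R2 ‖ R3 (parallel, all between nodes 0 and 1) = 1/(1/270 + 1/120 + 1/2.4) = 2.333 Ω
R_th = 2.333 Ω

Final answer: V_th = 0.0432 V, R_th = 2.333 Ω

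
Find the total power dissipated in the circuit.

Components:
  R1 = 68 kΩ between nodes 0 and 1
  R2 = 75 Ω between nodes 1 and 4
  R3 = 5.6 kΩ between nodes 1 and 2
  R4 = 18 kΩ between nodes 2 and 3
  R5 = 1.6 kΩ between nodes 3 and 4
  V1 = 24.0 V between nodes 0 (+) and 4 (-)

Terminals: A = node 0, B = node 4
Nodal analysis, taking node 4 as the 0 V reference.
Source V1 fixes V_0 = 24 V.
KCL at each unknown node (sum of currents leaving = 0; resistances in Ω):
  Node 1: (V_1 - 24)/68000 + (V_1 - 0)/75 + (V_1 - V_2)/5600 = 0
  Node 2: (V_2 - V_1)/5600 + (V_2 - V_3)/18000 = 0
  Node 3: (V_3 - V_2)/18000 + (V_3 - 0)/1600 = 0
Collecting terms (coefficients in siemens):
  0.01353·V_1 - 0.0001786·V_2 = 0.0003529
  0.0002341·V_2 - 0.0001786·V_1 - 0.00005556·V_3 = 0
  0.0006806·V_3 - 0.00005556·V_2 = 0
Solving these 3 simultaneous equations (Gaussian elimination) gives:
  V_1 = 0.02636 V, V_2 = 0.0205 V, V_3 = 0.001674 V
Power in each resistor, P = (ΔV)²/R:
  P_R1 = (24 - 0.02636)²/68000 = 0.008452 W
  P_R2 = (0.02636 - 0)²/75 = 0.000009267 W
  P_R3 = (0.02636 - 0.0205)²/5600 = 0.000000006129 W
  P_R4 = (0.0205 - 0.001674)²/18000 = 0.0000000197 W
  P_R5 = (0.001674 - 0)²/1600 = 0.000000001751 W
P_total = P_R1 + P_R2 + P_R3 + P_R4 + P_R5 = 0.008461 W

Final answer: 0.008461 W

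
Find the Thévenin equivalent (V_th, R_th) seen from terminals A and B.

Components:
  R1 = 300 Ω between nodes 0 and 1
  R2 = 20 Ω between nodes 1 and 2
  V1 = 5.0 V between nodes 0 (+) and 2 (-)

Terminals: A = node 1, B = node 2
Step 1 — V_th is the open-circuit voltage V_A - V_B (nothing connected across the terminals).
Nodal analysis, taking node 2 as the 0 V reference.
Source V1 fixes V_0 = 5 V.
KCL at each unknown node (sum of currents leaving = 0; resistances in Ω):
  Node 1: (V_1 - 5)/300 + (V_1 - 0)/20 = 0
Collecting terms: 0.05333 × V_1 = 0.01667  =>  V_1 = 0.3125 V
V_th = V_1 - V_2 = 0.3125 - 0 = 0.3125 V
Step 2 — R_th: zero the source — replace V1 by a short circuit (node 2 merges into node 0) — and find the resistance seen between A (node 1) and B (node 0).
Reduce the network between node 1 (A) and node 0 (B) by series/parallel combination:
  Rp1 = R1 ‖ R2 (parallel, both between nodes 0 and 1) = 1/(1/300 + 1/20) = 18.75 Ω
R_th = 18.75 Ω

Final answer: V_th = 0.3125 V, R_th = 18.75 Ω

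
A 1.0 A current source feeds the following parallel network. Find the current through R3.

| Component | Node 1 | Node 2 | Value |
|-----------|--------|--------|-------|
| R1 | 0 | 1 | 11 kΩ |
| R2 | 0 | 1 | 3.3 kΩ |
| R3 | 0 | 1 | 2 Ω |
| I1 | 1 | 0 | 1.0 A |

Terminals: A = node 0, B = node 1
All resistors sit directly between nodes 0 and 1, so they are in parallel and share one voltage V; the full source current 1 A splits among them.
1/R_par = 1/11000 + 1/3300 + 1/2 = 0.5004 S  =>  R_par = 1.998 Ω
V = I × R_par = 1 × 1.998 = 1.998 V
I_R3 = V/R3 = 1.998/2 = 0.9992 A

Final answer: 0.9992 A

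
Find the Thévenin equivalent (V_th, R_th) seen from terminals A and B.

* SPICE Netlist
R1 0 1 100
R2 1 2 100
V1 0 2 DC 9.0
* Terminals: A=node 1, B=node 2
Step 1 — V_th is the open-circuit voltage V_A - V_B (nothing connected across the terminals).
Nodal analysis, taking node 2 as the 0 V reference.
Source V1 fixes V_0 = 9 V.
KCL at each unknown node (sum of currents leaving = 0; resistances in Ω):
  Node 1: (V_1 - 9)/100 + (V_1 - 0)/100 = 0
Collecting terms: 0.02 × V_1 = 0.09  =>  V_1 = 4.5 V
V_th = V_1 - V_2 = 4.5 - 0 = 4.5 V
Step 2 — R_th: zero the source — replace V1 by a short circuit (node 2 merges into node 0) — and find the resistance seen between A (node 1) and B (node 0).
Reduce the network between node 1 (A) and node 0 (B) by series/parallel combination:
  Rp1 = R1 ‖ R2 (parallel, both between nodes 0 and 1) = 1/(1/100 + 1/100) = 50 Ω
R_th = 50 Ω

Final answer: V_th = 4.5 V, R_th = 50 Ω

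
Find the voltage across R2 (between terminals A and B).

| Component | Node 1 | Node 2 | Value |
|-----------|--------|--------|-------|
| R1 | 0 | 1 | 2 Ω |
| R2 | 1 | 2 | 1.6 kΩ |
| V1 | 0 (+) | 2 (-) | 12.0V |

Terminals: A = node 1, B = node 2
R1 and R2 are in series across V1 (node 0 → node 1 → node 2), and the output A–B is taken across R2, so this is a voltage divider.
Series current: I = V1/(R1 + R2) = 12/(2 + 1600) = 12/1602 = 0.007491 A
V_R2 = I × R2 = V1 × R2/(R1 + R2) = 12 × 1600/1602 = 11.99 V

Final answer: 11.99 V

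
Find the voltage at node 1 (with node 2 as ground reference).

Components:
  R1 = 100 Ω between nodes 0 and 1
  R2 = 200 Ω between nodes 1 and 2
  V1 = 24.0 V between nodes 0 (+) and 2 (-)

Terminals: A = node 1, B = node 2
Nodal analysis, taking node 2 as the 0 V reference.
Source V1 fixes V_0 = 24 V.
KCL at each unknown node (sum of currents leaving = 0; resistances in Ω):
  Node 1: (V_1 - 24)/100 + (V_1 - 0)/200 = 0
Collecting terms: 0.015 × V_1 = 0.24  =>  V_1 = 16 V
The requested potential is V_1 = 16 V.

Final answer: V_1 = 16 V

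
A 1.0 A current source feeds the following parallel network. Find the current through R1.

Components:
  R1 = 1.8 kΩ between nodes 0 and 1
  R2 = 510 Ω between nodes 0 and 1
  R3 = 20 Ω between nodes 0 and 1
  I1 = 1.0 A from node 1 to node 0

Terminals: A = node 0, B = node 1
All resistors sit directly between nodes 0 and 1, so they are in parallel and share one voltage V; the full source current 1 A splits among them.
1/R_par = 1/1800 + 1/510 + 1/20 = 0.05252 S  =>  R_par = 19.04 Ω
V = I × R_par = 1 × 19.04 = 19.04 V
I_R1 = V/R1 = 19.04/1800 = 0.01058 A

Final answer: 0.01058 A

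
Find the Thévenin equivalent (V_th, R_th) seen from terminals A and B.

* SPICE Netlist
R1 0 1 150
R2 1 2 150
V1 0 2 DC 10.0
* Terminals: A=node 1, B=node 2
Step 1 — V_th is the open-circuit voltage V_A - V_B (nothing connected across the terminals).
Nodal analysis, taking node 2 as the 0 V reference.
Source V1 fixes V_0 = 10 V.
KCL at each unknown node (sum of currents leaving = 0; resistances in Ω):
  Node 1: (V_1 - 10)/150 + (V_1 - 0)/150 = 0
Collecting terms: 0.01333 × V_1 = 0.06667  =>  V_1 = 5 V
V_th = V_1 - V_2 = 5 - 0 = 5 V
Step 2 — R_th: zero the source — replace V1 by a short circuit (node 2 merges into node 0) — and find the resistance seen between A (node 1) and B (node 0).
Reduce the network between node 1 (A) and node 0 (B) by series/parallel combination:
  Rp1 = R1 ‖ R2 (parallel, both between nodes 0 and 1) = 1/(1/150 + 1/150) = 75 Ω
R_th = 75 Ω

Final answer: V_th = 5 V, R_th = 75 Ω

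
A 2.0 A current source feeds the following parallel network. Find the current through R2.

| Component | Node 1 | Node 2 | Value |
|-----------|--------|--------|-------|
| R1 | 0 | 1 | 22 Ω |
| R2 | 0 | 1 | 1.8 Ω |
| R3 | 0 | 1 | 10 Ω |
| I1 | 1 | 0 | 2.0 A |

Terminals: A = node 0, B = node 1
All resistors sit directly between nodes 0 and 1, so they are in parallel and share one voltage V; the full source current 2 A splits among them.
1/R_par = 1/22 + 1/1.8 + 1/10 = 0.701 S  =>  R_par = 1.427 Ω
V = I × R_par = 2 × 1.427 = 2.853 V
I_R2 = V/R2 = 2.853/1.8 = 1.585 A

Final answer: 1.585 A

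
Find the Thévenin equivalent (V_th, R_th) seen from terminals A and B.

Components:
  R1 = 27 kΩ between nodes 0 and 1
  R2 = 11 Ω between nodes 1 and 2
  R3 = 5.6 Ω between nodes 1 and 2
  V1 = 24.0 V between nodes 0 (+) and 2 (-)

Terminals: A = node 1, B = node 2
Step 1 — V_th is the open-circuit voltage V_A - V_B (nothing connected across the terminals).
Nodal analysis, taking node 2 as the 0 V reference.
Source V1 fixes V_0 = 24 V.
KCL at each unknown node (sum of currents leaving = 0; resistances in Ω):
  Node 1: (V_1 - 24)/27000 + (V_1 - 0)/11 + (V_1 - 0)/5.6 = 0
Collecting terms: 0.2695 × V_1 = 0.0008889  =>  V_1 = 0.003298 V
V_th = V_1 - V_2 = 0.003298 - 0 = 0.003298 V
Step 2 — R_th: zero the source — replace V1 by a short circuit (node 2 merges into node 0) — and find the resistance seen between A (node 1) and B (node 0).
Reduce the network between node 1 (A) and node 0 (B) by series/parallel combination:
  Rp1 = R1 ‖ R2 ‖ R3 (parallel, all between nodes 0 and 1) = 1/(1/27000 + 1/11 + 1/5.6) = 3.71 Ω
R_th = 3.71 Ω

Final answer: V_th = 0.003298 V, R_th = 3.71 Ω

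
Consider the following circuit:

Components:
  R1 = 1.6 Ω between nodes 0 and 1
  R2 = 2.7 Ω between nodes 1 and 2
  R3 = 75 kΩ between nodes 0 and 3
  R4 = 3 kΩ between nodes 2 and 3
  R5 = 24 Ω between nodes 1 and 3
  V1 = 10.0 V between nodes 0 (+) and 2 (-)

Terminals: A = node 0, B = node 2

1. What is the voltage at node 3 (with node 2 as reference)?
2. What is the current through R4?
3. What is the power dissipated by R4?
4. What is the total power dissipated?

Nodal analysis, taking node 2 as the 0 V reference.
Source V1 fixes V_0 = 10 V.
KCL at each unknown node (sum of currents leaving = 0; resistances in Ω):
  Node 1: (V_1 - 10)/1.6 + (V_1 - 0)/2.7 + (V_1 - V_3)/24 = 0
  Node 3: (V_3 - 10)/75000 + (V_3 - 0)/3000 + (V_3 - V_1)/24 = 0
Collecting terms (coefficients in siemens):
  1.037·V_1 - 0.04167·V_3 = 6.25
  0.04201·V_3 - 0.04167·V_1 = 0.0001333
Determinant D = (1.037)(0.04201) - (-0.04167)(-0.04167) = 0.04183
V_1 = [(6.25)(0.04201) - (-0.04167)(0.0001333)]/D = 6.277 V
V_3 = [(1.037)(0.0001333) - (6.25)(-0.04167)]/D = 6.228 V
Part 1:
  Read off the nodal solution: V_3 = 6.228 V
Part 2:
  I_R4 = (V_2 - V_3)/R4 = (0 - 6.228)/3000 = -0.002076 A
  Magnitude: I_R4 = 0.002076 A
Part 3:
  I_R4 = (V_2 - V_3)/R4 = (0 - 6.228)/3000 = -0.002076 A
  P_R4 = I_R4² × R4 = (-0.002076)² × 3000 = 0.01293 W
Part 4:
  Power in each resistor, P = (ΔV)²/R:
    P_R1 = (10 - 6.277)²/1.6 = 8.663 W
    P_R2 = (6.277 - 0)²/2.7 = 14.59 W
    P_R3 = (10 - 6.228)²/75000 = 0.0001897 W
    P_R4 = (0 - 6.228)²/3000 = 0.01293 W
    P_R5 = (6.277 - 6.228)²/24 = 0.0000985 W
  P_total = P_R1 + P_R2 + P_R3 + P_R4 + P_R5 = 23.27 W

Final answers:
1. V_3 = 6.228 V
2. I_R4 = 0.002076 A
3. P_R4 = 0.01293 W
4. P_total = 23.27 W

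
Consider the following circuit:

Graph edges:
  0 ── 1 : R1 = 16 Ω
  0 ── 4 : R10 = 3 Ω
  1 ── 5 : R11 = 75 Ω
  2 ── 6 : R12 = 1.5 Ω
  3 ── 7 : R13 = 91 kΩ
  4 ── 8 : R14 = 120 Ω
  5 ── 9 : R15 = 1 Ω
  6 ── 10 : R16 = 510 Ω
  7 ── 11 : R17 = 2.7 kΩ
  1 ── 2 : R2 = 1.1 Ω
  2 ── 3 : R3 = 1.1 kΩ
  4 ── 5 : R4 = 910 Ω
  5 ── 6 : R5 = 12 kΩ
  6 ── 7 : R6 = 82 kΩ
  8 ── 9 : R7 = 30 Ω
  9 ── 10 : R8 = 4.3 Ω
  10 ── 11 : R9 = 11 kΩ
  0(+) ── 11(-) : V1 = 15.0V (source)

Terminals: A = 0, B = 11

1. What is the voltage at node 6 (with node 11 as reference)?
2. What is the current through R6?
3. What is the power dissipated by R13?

Nodal analysis, taking node 11 as the 0 V reference.
Source V1 fixes V_0 = 15 V.
KCL at each unknown node (sum of currents leaving = 0; resistances in Ω):
  Node 1: (V_1 - 15)/16 + (V_1 - V_2)/1.1 + (V_1 - V_5)/75 = 0
  Node 2: (V_2 - V_1)/1.1 + (V_2 - V_3)/1100 + (V_2 - V_6)/1.5 = 0
  Node 3: (V_3 - V_2)/1100 + (V_3 - V_7)/91000 = 0
  Node 4: (V_4 - V_5)/910 + (V_4 - 15)/3 + (V_4 - V_8)/120 = 0
  Node 5: (V_5 - V_4)/910 + (V_5 - V_6)/12000 + (V_5 - V_1)/75 + (V_5 - V_9)/1 = 0
  Node 6: (V_6 - V_5)/12000 + (V_6 - V_7)/82000 + (V_6 - V_2)/1.5 + (V_6 - V_10)/510 = 0
  Node 7: (V_7 - V_6)/82000 + (V_7 - V_3)/91000 + (V_7 - 0)/2700 = 0
  Node 8: (V_8 - V_9)/30 + (V_8 - V_4)/120 = 0
  Node 9: (V_9 - V_8)/30 + (V_9 - V_10)/4.3 + (V_9 - V_5)/1 = 0
  Node 10: (V_10 - V_9)/4.3 + (V_10 - 0)/11000 + (V_10 - V_6)/510 = 0
Collecting terms (coefficients in siemens):
  0.9849·V_1 - 0.9091·V_2 - 0.01333·V_5 = 0.9375
  1.577·V_2 - 0.9091·V_1 - 0.0009091·V_3 - 0.6667·V_6 = 0
  0.0009201·V_3 - 0.0009091·V_2 - 0.00001099·V_7 = 0
  0.3428·V_4 - 0.001099·V_5 - 0.008333·V_8 = 5
  1.015·V_5 - 0.01333·V_1 - 0.001099·V_4 - 0.00008333·V_6 - 1·V_9 = 0
  0.6687·V_6 - 0.6667·V_2 - 0.00008333·V_5 - 0.0000122·V_7 - 0.001961·V_10 = 0
  0.0003936·V_7 - 0.00001099·V_3 - 0.0000122·V_6 = 0
  0.04167·V_8 - 0.008333·V_4 - 0.03333·V_9 = 0
  1.266·V_9 - 1·V_5 - 0.03333·V_8 - 0.2326·V_10 = 0
  0.2346·V_10 - 0.001961·V_6 - 0.2326·V_9 = 0
Solving these 10 simultaneous equations (Gaussian elimination) gives:
  V_1 = 14.98 V, V_2 = 14.98 V, V_3 = 14.81 V, V_4 = 15 V
  V_5 = 14.93 V, V_6 = 14.98 V, V_7 = 0.8778 V, V_8 = 14.94 V
  V_9 = 14.93 V, V_10 = 14.92 V
Part 1:
  Read off the nodal solution: V_6 = 14.98 V
Part 2:
  I_R6 = (V_6 - V_7)/R6 = (14.98 - 0.8778)/82000 = 0.000172 A
  Magnitude: I_R6 = 0.000172 A
Part 3:
  I_R13 = (V_3 - V_7)/R13 = (14.81 - 0.8778)/91000 = 0.0001531 A
  P_R13 = I_R13² × R13 = (0.0001531)² × 91000 = 0.002134 W

Final answers:
1. V_6 = 14.98 V
2. I_R6 = 0.000172 A
3. P_R13 = 0.002134 W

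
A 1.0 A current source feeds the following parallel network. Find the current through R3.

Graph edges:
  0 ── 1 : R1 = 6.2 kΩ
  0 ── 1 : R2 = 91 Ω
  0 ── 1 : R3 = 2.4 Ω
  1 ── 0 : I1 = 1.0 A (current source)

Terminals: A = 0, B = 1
All resistors sit directly between nodes 0 and 1, so they are in parallel and share one voltage V; the full source current 1 A splits among them.
1/R_par = 1/6200 + 1/91 + 1/2.4 = 0.4278 S  =>  R_par = 2.337 Ω
V = I × R_par = 1 × 2.337 = 2.337 V
I_R3 = V/R3 = 2.337/2.4 = 0.9739 A

Final answer: 0.9739 A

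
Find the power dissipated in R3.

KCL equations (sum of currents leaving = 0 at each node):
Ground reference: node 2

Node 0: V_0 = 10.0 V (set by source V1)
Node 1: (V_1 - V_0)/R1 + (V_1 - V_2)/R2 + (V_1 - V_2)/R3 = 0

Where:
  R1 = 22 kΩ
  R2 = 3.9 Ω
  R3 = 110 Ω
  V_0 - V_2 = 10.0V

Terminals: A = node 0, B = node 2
Nodal analysis, taking node 2 as the 0 V reference.
Source V1 fixes V_0 = 10 V.
KCL at each unknown node (sum of currents leaving = 0; resistances in Ω):
  Node 1: (V_1 - 10)/22000 + (V_1 - 0)/3.9 + (V_1 - 0)/110 = 0
Collecting terms: 0.2655 × V_1 = 0.0004545  =>  V_1 = 0.001712 V
I_R3 = (V_1 - V_2)/R3 = (0.001712 - 0)/110 = 0.00001556 A
P_R3 = I_R3² × R3 = (0.00001556)² × 110 = 0.00000002664 W

Final answer: 2.664e-08 W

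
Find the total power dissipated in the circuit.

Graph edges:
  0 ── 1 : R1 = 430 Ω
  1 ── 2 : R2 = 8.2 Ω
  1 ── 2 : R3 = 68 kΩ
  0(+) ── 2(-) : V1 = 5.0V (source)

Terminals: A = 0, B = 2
Nodal analysis, taking node 2 as the 0 V reference.
Source V1 fixes V_0 = 5 V.
KCL at each unknown node (sum of currents leaving = 0; resistances in Ω):
  Node 1: (V_1 - 5)/430 + (V_1 - 0)/8.2 + (V_1 - 0)/68000 = 0
Collecting terms: 0.1243 × V_1 = 0.01163  =>  V_1 = 0.09355 V
Power in each resistor, P = (ΔV)²/R:
  P_R1 = (5 - 0.09355)²/430 = 0.05598 W
  P_R2 = (0.09355 - 0)²/8.2 = 0.001067 W
  P_R3 = (0.09355 - 0)²/68000 = 0.0000001287 W
P_total = P_R1 + P_R2 + P_R3 = 0.05705 W

Final answer: 0.05705 W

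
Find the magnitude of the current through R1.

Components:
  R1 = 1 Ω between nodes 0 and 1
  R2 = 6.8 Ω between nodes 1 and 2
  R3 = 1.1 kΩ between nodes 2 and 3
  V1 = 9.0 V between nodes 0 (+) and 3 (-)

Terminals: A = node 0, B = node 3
Nodal analysis, taking node 3 as the 0 V reference.
Source V1 fixes V_0 = 9 V.
KCL at each unknown node (sum of currents leaving = 0; resistances in Ω):
  Node 1: (V_1 - 9)/1 + (V_1 - V_2)/6.8 = 0
  Node 2: (V_2 - V_1)/6.8 + (V_2 - 0)/1100 = 0
Collecting terms (coefficients in siemens):
  1.147·V_1 - 0.1471·V_2 = 9
  0.148·V_2 - 0.1471·V_1 = 0
Determinant D = (1.147)(0.148) - (-0.1471)(-0.1471) = 0.1481
V_1 = [(9)(0.148) - (-0.1471)(0)]/D = 8.992 V
V_2 = [(1.147)(0) - (9)(-0.1471)]/D = 8.937 V
I_R1 = (V_0 - V_1)/R1 = (9 - 8.992)/1 = 0.008124 A
|I_R1| = 0.008124 A

Final answer: |I_R1| = 0.008124 A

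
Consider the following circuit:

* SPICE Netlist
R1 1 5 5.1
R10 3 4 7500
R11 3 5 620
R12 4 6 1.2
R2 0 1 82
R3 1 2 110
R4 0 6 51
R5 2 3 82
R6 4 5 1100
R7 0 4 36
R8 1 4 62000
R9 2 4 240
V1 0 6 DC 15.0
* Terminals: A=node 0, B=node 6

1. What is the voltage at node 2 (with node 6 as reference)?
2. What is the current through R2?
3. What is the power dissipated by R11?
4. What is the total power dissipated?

Nodal analysis, taking node 6 as the 0 V reference.
Source V1 fixes V_0 = 15 V.
KCL at each unknown node (sum of currents leaving = 0; resistances in Ω):
  Node 1: (V_1 - V_5)/5.1 + (V_1 - 15)/82 + (V_1 - V_2)/110 + (V_1 - V_4)/62000 = 0
  Node 2: (V_2 - V_1)/110 + (V_2 - V_3)/82 + (V_2 - V_4)/240 = 0
  Node 3: (V_3 - V_2)/82 + (V_3 - V_4)/7500 + (V_3 - V_5)/620 = 0
  Node 4: (V_4 - V_5)/1100 + (V_4 - 15)/36 + (V_4 - V_1)/62000 + (V_4 - V_2)/240 + (V_4 - V_3)/7500 + (V_4 - 0)/1.2 = 0
  Node 5: (V_5 - V_1)/5.1 + (V_5 - V_4)/1100 + (V_5 - V_3)/620 = 0
Collecting terms (coefficients in siemens):
  0.2174·V_1 - 0.009091·V_2 - 0.00001613·V_4 - 0.1961·V_5 = 0.1829
  0.02545·V_2 - 0.009091·V_1 - 0.0122·V_3 - 0.004167·V_4 = 0
  0.01394·V_3 - 0.0122·V_2 - 0.0001333·V_4 - 0.001613·V_5 = 0
  0.8663·V_4 - 0.00001613·V_1 - 0.004167·V_2 - 0.0001333·V_3 - 0.0009091·V_5 = 0.4167
  0.1986·V_5 - 0.1961·V_1 - 0.001613·V_3 - 0.0009091·V_4 = 0
Solving these 5 simultaneous equations (Gaussian elimination) gives:
  V_1 = 11.44 V, V_2 = 8.277 V, V_3 = 8.561 V, V_4 = 0.5342 V
  V_5 = 11.37 V
Part 1:
  Read off the nodal solution: V_2 = 8.277 V
Part 2:
  I_R2 = (V_0 - V_1)/R2 = (15 - 11.44)/82 = 0.04336 A
  Magnitude: I_R2 = 0.04336 A
Part 3:
  I_R11 = (V_3 - V_5)/R11 = (8.561 - 11.37)/620 = -0.004533 A
  P_R11 = I_R11² × R11 = (-0.004533)² × 620 = 0.01274 W
Part 4:
  Power in each resistor, P = (ΔV)²/R:
    P_R1 = (11.44 - 11.37)²/5.1 = 0.001055 W
    P_R2 = (15 - 11.44)²/82 = 0.1542 W
    P_R3 = (11.44 - 8.277)²/110 = 0.09123 W
    P_R4 = (15 - 0)²/51 = 4.412 W
    P_R5 = (8.277 - 8.561)²/82 = 0.0009833 W
    P_R6 = (0.5342 - 11.37)²/1100 = 0.1068 W
    P_R7 = (15 - 0.5342)²/36 = 5.813 W
    P_R8 = (11.44 - 0.5342)²/62000 = 0.00192 W
    P_R9 = (8.277 - 0.5342)²/240 = 0.2498 W
    P_R10 = (8.561 - 0.5342)²/7500 = 0.00859 W
    P_R11 = (8.561 - 11.37)²/620 = 0.01274 W
    P_R12 = (0.5342 - 0)²/1.2 = 0.2378 W
  P_total = P_R1 + P_R2 + P_R3 + P_R4 + P_R5 + P_R6 + P_R7 + P_R8 + P_R9 + P_R10 + P_R11 + P_R12 = 11.09 W

Final answers:
1. V_2 = 8.277 V
2. I_R2 = 0.04336 A
3. P_R11 = 0.01274 W
4. P_total = 11.09 W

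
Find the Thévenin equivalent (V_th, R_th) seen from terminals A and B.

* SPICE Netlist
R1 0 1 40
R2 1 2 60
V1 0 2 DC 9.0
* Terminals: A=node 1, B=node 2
Step 1 — V_th is the open-circuit voltage V_A - V_B (nothing connected across the terminals).
Nodal analysis, taking node 2 as the 0 V reference.
Source V1 fixes V_0 = 9 V.
KCL at each unknown node (sum of currents leaving = 0; resistances in Ω):
  Node 1: (V_1 - 9)/40 + (V_1 - 0)/60 = 0
Collecting terms: 0.04167 × V_1 = 0.225  =>  V_1 = 5.4 V
V_th = V_1 - V_2 = 5.4 - 0 = 5.4 V
Step 2 — R_th: zero the source — replace V1 by a short circuit (node 2 merges into node 0) — and find the resistance seen between A (node 1) and B (node 0).
Reduce the network between node 1 (A) and node 0 (B) by series/parallel combination:
  Rp1 = R1 ‖ R2 (parallel, both between nodes 0 and 1) = 1/(1/40 + 1/60) = 24 Ω
R_th = 24 Ω

Final answer: V_th = 5.4 V, R_th = 24 Ω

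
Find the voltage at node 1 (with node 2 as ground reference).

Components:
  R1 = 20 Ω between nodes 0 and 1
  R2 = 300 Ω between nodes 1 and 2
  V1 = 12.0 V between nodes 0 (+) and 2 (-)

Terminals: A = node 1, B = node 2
Nodal analysis, taking node 2 as the 0 V reference.
Source V1 fixes V_0 = 12 V.
KCL at each unknown node (sum of currents leaving = 0; resistances in Ω):
  Node 1: (V_1 - 12)/20 + (V_1 - 0)/300 = 0
Collecting terms: 0.05333 × V_1 = 0.6  =>  V_1 = 11.25 V
The requested potential is V_1 = 11.25 V.

Final answer: V_1 = 11.25 V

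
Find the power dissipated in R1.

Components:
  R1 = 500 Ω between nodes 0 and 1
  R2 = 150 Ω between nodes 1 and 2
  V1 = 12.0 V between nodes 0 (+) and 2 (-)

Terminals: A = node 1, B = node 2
Nodal analysis, taking node 2 as the 0 V reference.
Source V1 fixes V_0 = 12 V.
KCL at each unknown node (sum of currents leaving = 0; resistances in Ω):
  Node 1: (V_1 - 12)/500 + (V_1 - 0)/150 = 0
Collecting terms: 0.008667 × V_1 = 0.024  =>  V_1 = 2.769 V
I_R1 = (V_0 - V_1)/R1 = (12 - 2.769)/500 = 0.01846 A
P_R1 = I_R1² × R1 = (0.01846)² × 500 = 0.1704 W

Final answer: 0.1704 W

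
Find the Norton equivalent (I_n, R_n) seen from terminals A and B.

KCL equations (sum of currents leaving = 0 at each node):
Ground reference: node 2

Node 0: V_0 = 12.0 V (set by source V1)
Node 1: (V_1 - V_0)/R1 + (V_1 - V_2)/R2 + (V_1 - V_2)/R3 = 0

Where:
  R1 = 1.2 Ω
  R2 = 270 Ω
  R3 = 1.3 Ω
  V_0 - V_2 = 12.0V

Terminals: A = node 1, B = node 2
Find the Thévenin equivalent first; then I_n = V_th/R_th and R_n = R_th.
Step 1 — V_th is the open-circuit voltage V_A - V_B (nothing connected across the terminals).
Nodal analysis, taking node 2 as the 0 V reference.
Source V1 fixes V_0 = 12 V.
KCL at each unknown node (sum of currents leaving = 0; resistances in Ω):
  Node 1: (V_1 - 12)/1.2 + (V_1 - 0)/270 + (V_1 - 0)/1.3 = 0
Collecting terms: 1.606 × V_1 = 10  =>  V_1 = 6.226 V
V_th = V_1 - V_2 = 6.226 - 0 = 6.226 V
Step 2 — R_th: zero the source — replace V1 by a short circuit (node 2 merges into node 0) — and find the resistance seen between A (node 1) and B (node 0).
Reduce the network between node 1 (A) and node 0 (B) by series/parallel combination:
  Rp1 = R1 ‖ R2 ‖ R3 (parallel, all between nodes 0 and 1) = 1/(1/1.2 + 1/270 + 1/1.3) = 0.6226 Ω
R_th = 0.6226 Ω
I_n = V_th/R_th = 6.226/0.6226 = 10 A, and R_n = R_th = 0.6226 Ω

Final answer: I_n = 10 A, R_n = 0.6226 Ω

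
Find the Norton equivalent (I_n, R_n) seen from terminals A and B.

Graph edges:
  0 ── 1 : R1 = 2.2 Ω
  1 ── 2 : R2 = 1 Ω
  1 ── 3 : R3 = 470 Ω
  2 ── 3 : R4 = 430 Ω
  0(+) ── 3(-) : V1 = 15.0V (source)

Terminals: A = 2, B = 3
Find the Thévenin equivalent first; then I_n = V_th/R_th and R_n = R_th.
Step 1 — V_th is the open-circuit voltage V_A - V_B (nothing connected across the terminals).
Nodal analysis, taking node 3 as the 0 V reference.
Source V1 fixes V_0 = 15 V.
KCL at each unknown node (sum of currents leaving = 0; resistances in Ω):
  Node 1: (V_1 - 15)/2.2 + (V_1 - V_2)/1 + (V_1 - 0)/470 = 0
  Node 2: (V_2 - V_1)/1 + (V_2 - 0)/430 = 0
Collecting terms (coefficients in siemens):
  1.457·V_1 - 1·V_2 = 6.818
  1.002·V_2 - 1·V_1 = 0
Determinant D = (1.457)(1.002) - (-1)(-1) = 0.4601
V_1 = [(6.818)(1.002) - (-1)(0)]/D = 14.85 V
V_2 = [(1.457)(0) - (6.818)(-1)]/D = 14.82 V
V_th = V_2 - V_3 = 14.82 - 0 = 14.82 V
Step 2 — R_th: zero the source — replace V1 by a short circuit (node 3 merges into node 0) — and find the resistance seen between A (node 2) and B (node 0).
Reduce the network between node 2 (A) and node 0 (B) by series/parallel combination:
  Rp1 = R1 ‖ R3 (parallel, both between nodes 0 and 1) = 1/(1/2.2 + 1/470) = 2.19 Ω
  Rs1 = R2 + Rp1 (series, joined only at node 1) = 1 + 2.19 = 3.19 Ω
  Rp2 = R4 ‖ Rs1 (parallel, both between nodes 0 and 2) = 1/(1/430 + 1/3.19) = 3.166 Ω
R_th = 3.166 Ω
I_n = V_th/R_th = 14.82/3.166 = 4.681 A, and R_n = R_th = 3.166 Ω

Final answer: I_n = 4.681 A, R_n = 3.166 Ω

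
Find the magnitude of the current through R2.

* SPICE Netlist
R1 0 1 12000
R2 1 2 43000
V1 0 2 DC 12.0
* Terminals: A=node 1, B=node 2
Nodal analysis, taking node 2 as the 0 V reference.
Source V1 fixes V_0 = 12 V.
KCL at each unknown node (sum of currents leaving = 0; resistances in Ω):
  Node 1: (V_1 - 12)/12000 + (V_1 - 0)/43000 = 0
Collecting terms: 0.0001066 × V_1 = 0.001  =>  V_1 = 9.382 V
I_R2 = (V_1 - V_2)/R2 = (9.382 - 0)/43000 = 0.0002182 A
|I_R2| = 0.0002182 A

Final answer: |I_R2| = 0.0002182 A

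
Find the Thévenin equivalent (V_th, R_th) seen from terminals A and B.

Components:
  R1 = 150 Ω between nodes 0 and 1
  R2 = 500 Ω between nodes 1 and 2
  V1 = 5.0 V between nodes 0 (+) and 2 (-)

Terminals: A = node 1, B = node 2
Step 1 — V_th is the open-circuit voltage V_A - V_B (nothing connected across the terminals).
Nodal analysis, taking node 2 as the 0 V reference.
Source V1 fixes V_0 = 5 V.
KCL at each unknown node (sum of currents leaving = 0; resistances in Ω):
  Node 1: (V_1 - 5)/150 + (V_1 - 0)/500 = 0
Collecting terms: 0.008667 × V_1 = 0.03333  =>  V_1 = 3.846 V
V_th = V_1 - V_2 = 3.846 - 0 = 3.846 V
Step 2 — R_th: zero the source — replace V1 by a short circuit (node 2 merges into node 0) — and find the resistance seen between A (node 1) and B (node 0).
Reduce the network between node 1 (A) and node 0 (B) by series/parallel combination:
  Rp1 = R1 ‖ R2 (parallel, both between nodes 0 and 1) = 1/(1/150 + 1/500) = 115.4 Ω
R_th = 115.4 Ω

Final answer: V_th = 3.846 V, R_th = 115.4 Ω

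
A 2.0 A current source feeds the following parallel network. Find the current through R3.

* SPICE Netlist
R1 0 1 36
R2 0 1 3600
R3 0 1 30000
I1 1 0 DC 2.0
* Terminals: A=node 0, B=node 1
All resistors sit directly between nodes 0 and 1, so they are in parallel and share one voltage V; the full source current 2 A splits among them.
1/R_par = 1/36 + 1/3600 + 1/30000 = 0.02809 S  =>  R_par = 35.6 Ω
V = I × R_par = 2 × 35.6 = 71.2 V
I_R3 = V/R3 = 71.2/30000 = 0.002373 A

Final answer: 0.002373 A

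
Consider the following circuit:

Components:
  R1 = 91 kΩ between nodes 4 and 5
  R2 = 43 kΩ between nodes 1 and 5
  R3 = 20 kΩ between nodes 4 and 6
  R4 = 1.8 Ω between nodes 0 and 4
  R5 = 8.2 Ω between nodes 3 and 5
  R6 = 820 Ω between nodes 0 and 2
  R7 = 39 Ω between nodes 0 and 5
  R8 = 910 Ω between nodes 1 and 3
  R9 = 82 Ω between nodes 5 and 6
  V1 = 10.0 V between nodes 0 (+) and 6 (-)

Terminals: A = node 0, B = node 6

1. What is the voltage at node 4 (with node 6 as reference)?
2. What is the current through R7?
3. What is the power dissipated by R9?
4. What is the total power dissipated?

Nodal analysis, taking node 6 as the 0 V reference.
Source V1 fixes V_0 = 10 V.
KCL at each unknown node (sum of currents leaving = 0; resistances in Ω):
  Node 1: (V_1 - V_5)/43000 + (V_1 - V_3)/910 = 0
  Node 2: (V_2 - 10)/820 = 0
  Node 3: (V_3 - V_5)/8.2 + (V_3 - V_1)/910 = 0
  Node 4: (V_4 - V_5)/91000 + (V_4 - 0)/20000 + (V_4 - 10)/1.8 = 0
  Node 5: (V_5 - V_4)/91000 + (V_5 - V_1)/43000 + (V_5 - V_3)/8.2 + (V_5 - 10)/39 + (V_5 - 0)/82 = 0
Collecting terms (coefficients in siemens):
  0.001122·V_1 - 0.001099·V_3 - 0.00002326·V_5 = 0
  0.00122·V_2 = 0.0122
  0.1231·V_3 - 0.001099·V_1 - 0.122·V_5 = 0
  0.5556·V_4 - 0.00001099·V_5 = 5.556
  0.1598·V_5 - 0.00002326·V_1 - 0.122·V_3 - 0.00001099·V_4 = 0.2564
Solving these 5 simultaneous equations (Gaussian elimination) gives:
  V_1 = 6.778 V, V_2 = 10 V, V_3 = 6.778 V, V_4 = 9.999 V
  V_5 = 6.778 V
Part 1:
  Read off the nodal solution: V_4 = 9.999 V
Part 2:
  I_R7 = (V_0 - V_5)/R7 = (10 - 6.778)/39 = 0.08262 A
  Magnitude: I_R7 = 0.08262 A
Part 3:
  I_R9 = (V_5 - V_6)/R9 = (6.778 - 0)/82 = 0.08266 A
  P_R9 = I_R9² × R9 = (0.08266)² × 82 = 0.5602 W
Part 4:
  Power in each resistor, P = (ΔV)²/R:
    P_R1 = (9.999 - 6.778)²/91000 = 0.000114 W
    P_R2 = (6.778 - 6.778)²/43000 = 0 W
    P_R3 = (9.999 - 0)²/20000 = 0.004999 W
    P_R4 = (10 - 9.999)²/1.8 = 0.0000005159 W
    P_R5 = (6.778 - 6.778)²/8.2 = 0 W
    P_R6 = (10 - 10)²/820 = 0 W
    P_R7 = (10 - 6.778)²/39 = 0.2662 W
    P_R8 = (6.778 - 6.778)²/910 = 0 W
    P_R9 = (6.778 - 0)²/82 = 0.5602 W
  P_total = P_R1 + P_R2 + P_R3 + P_R4 + P_R5 + P_R6 + P_R7 + P_R8 + P_R9 = 0.8316 W

Final answers:
1. V_4 = 9.999 V
2. I_R7 = 0.08262 A
3. P_R9 = 0.5602 W
4. P_total = 0.8316 W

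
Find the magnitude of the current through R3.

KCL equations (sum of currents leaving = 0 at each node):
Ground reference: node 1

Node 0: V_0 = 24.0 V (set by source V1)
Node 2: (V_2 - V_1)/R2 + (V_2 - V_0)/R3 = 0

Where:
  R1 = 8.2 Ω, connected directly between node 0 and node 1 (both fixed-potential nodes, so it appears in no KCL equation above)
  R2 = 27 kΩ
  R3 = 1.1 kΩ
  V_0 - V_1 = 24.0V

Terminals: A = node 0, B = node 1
Nodal analysis, taking node 1 as the 0 V reference.
Source V1 fixes V_0 = 24 V.
KCL at each unknown node (sum of currents leaving = 0; resistances in Ω):
  Node 2: (V_2 - 0)/27000 + (V_2 - 24)/1100 = 0
Collecting terms: 0.0009461 × V_2 = 0.02182  =>  V_2 = 23.06 V
I_R3 = (V_0 - V_2)/R3 = (24 - 23.06)/1100 = 0.0008541 A
|I_R3| = 0.0008541 A

Final answer: |I_R3| = 0.0008541 A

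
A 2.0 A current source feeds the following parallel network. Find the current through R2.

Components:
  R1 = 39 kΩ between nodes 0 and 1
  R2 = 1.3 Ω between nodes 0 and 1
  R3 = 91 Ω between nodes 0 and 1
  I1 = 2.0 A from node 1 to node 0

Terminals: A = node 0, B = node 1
All resistors sit directly between nodes 0 and 1, so they are in parallel and share one voltage V; the full source current 2 A splits among them.
1/R_par = 1/39000 + 1/1.3 + 1/91 = 0.7802 S  =>  R_par = 1.282 Ω
V = I × R_par = 2 × 1.282 = 2.563 V
I_R2 = V/R2 = 2.563/1.3 = 1.972 A

Final answer: 1.972 A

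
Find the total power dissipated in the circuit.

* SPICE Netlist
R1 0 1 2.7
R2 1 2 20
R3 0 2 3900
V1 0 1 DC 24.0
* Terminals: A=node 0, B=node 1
Nodal analysis, taking node 1 as the 0 V reference.
Source V1 fixes V_0 = 24 V.
KCL at each unknown node (sum of currents leaving = 0; resistances in Ω):
  Node 2: (V_2 - 0)/20 + (V_2 - 24)/3900 = 0
Collecting terms: 0.05026 × V_2 = 0.006154  =>  V_2 = 0.1224 V
Power in each resistor, P = (ΔV)²/R:
  P_R1 = (24 - 0)²/2.7 = 213.3 W
  P_R2 = (0 - 0.1224)²/20 = 0.0007497 W
  P_R3 = (24 - 0.1224)²/3900 = 0.1462 W
P_total = P_R1 + P_R2 + P_R3 = 213.5 W

Final answer: 213.5 W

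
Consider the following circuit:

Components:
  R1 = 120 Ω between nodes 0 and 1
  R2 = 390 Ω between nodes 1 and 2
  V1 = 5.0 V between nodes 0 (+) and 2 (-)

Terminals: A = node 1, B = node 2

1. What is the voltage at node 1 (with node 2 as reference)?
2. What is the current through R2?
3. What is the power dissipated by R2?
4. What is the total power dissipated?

Nodal analysis, taking node 2 as the 0 V reference.
Source V1 fixes V_0 = 5 V.
KCL at each unknown node (sum of currents leaving = 0; resistances in Ω):
  Node 1: (V_1 - 5)/120 + (V_1 - 0)/390 = 0
Collecting terms: 0.0109 × V_1 = 0.04167  =>  V_1 = 3.824 V
Part 1:
  Read off the nodal solution: V_1 = 3.824 V
Part 2:
  I_R2 = (V_1 - V_2)/R2 = (3.824 - 0)/390 = 0.009804 A
  Magnitude: I_R2 = 0.009804 A
Part 3:
  I_R2 = (V_1 - V_2)/R2 = (3.824 - 0)/390 = 0.009804 A
  P_R2 = I_R2² × R2 = (0.009804)² × 390 = 0.03749 W
Part 4:
  Power in each resistor, P = (ΔV)²/R:
    P_R1 = (5 - 3.824)²/120 = 0.01153 W
    P_R2 = (3.824 - 0)²/390 = 0.03749 W
  P_total = P_R1 + P_R2 = 0.04902 W

Final answers:
1. V_1 = 3.824 V
2. I_R2 = 0.009804 A
3. P_R2 = 0.03749 W
4. P_total = 0.04902 W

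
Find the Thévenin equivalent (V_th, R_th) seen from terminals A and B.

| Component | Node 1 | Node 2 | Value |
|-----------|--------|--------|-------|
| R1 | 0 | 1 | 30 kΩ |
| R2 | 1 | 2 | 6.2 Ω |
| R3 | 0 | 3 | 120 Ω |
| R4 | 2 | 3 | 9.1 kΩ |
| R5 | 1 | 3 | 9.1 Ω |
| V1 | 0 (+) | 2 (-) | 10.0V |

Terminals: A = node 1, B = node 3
Step 1 — V_th is the open-circuit voltage V_A - V_B (nothing connected across the terminals).
Nodal analysis, taking node 2 as the 0 V reference.
Source V1 fixes V_0 = 10 V.
KCL at each unknown node (sum of currents leaving = 0; resistances in Ω):
  Node 1: (V_1 - 10)/30000 + (V_1 - 0)/6.2 + (V_1 - V_3)/9.1 = 0
  Node 3: (V_3 - 10)/120 + (V_3 - 0)/9100 + (V_3 - V_1)/9.1 = 0
Collecting terms (coefficients in siemens):
  0.2712·V_1 - 0.1099·V_3 = 0.0003333
  0.1183·V_3 - 0.1099·V_1 = 0.08333
Determinant D = (0.2712)(0.1183) - (-0.1099)(-0.1099) = 0.02002
V_1 = [(0.0003333)(0.1183) - (-0.1099)(0.08333)]/D = 0.4594 V
V_3 = [(0.2712)(0.08333) - (0.0003333)(-0.1099)]/D = 1.131 V
V_th = V_1 - V_3 = 0.4594 - 1.131 = -0.6714 V
Step 2 — R_th: zero the source — replace V1 by a short circuit (node 2 merges into node 0) — and find the resistance seen between A (node 1) and B (node 3).
Reduce the network between node 1 (A) and node 3 (B) by series/parallel combination:
  Rp1 = R1 ‖ R2 (parallel, both between nodes 0 and 1) = 1/(1/30000 + 1/6.2) = 6.199 Ω
  Rp2 = R3 ‖ R4 (parallel, both between nodes 0 and 3) = 1/(1/120 + 1/9100) = 118.4 Ω
  Rs1 = Rp1 + Rp2 (series, joined only at node 0) = 6.199 + 118.4 = 124.6 Ω
  Rp3 = R5 ‖ Rs1 (parallel, both between nodes 1 and 3) = 1/(1/9.1 + 1/124.6) = 8.481 Ω
R_th = 8.481 Ω

Final answer: V_th = -0.6714 V, R_th = 8.481 Ω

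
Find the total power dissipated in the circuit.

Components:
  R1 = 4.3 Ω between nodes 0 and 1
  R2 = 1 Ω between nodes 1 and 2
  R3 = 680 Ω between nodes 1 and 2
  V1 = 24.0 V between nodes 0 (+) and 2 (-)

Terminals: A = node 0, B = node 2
Nodal analysis, taking node 2 as the 0 V reference.
Source V1 fixes V_0 = 24 V.
KCL at each unknown node (sum of currents leaving = 0; resistances in Ω):
  Node 1: (V_1 - 24)/4.3 + (V_1 - 0)/1 + (V_1 - 0)/680 = 0
Collecting terms: 1.234 × V_1 = 5.581  =>  V_1 = 4.523 V
Power in each resistor, P = (ΔV)²/R:
  P_R1 = (24 - 4.523)²/4.3 = 88.22 W
  P_R2 = (4.523 - 0)²/1 = 20.46 W
  P_R3 = (4.523 - 0)²/680 = 0.03008 W
P_total = P_R1 + P_R2 + P_R3 = 108.7 W

Final answer: 108.7 W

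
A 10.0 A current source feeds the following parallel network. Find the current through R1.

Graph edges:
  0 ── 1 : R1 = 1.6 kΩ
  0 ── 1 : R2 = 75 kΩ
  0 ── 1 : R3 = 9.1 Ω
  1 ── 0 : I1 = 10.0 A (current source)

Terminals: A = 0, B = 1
All resistors sit directly between nodes 0 and 1, so they are in parallel and share one voltage V; the full source current 10 A splits among them.
1/R_par = 1/1600 + 1/75000 + 1/9.1 = 0.1105 S  =>  R_par = 9.047 Ω
V = I × R_par = 10 × 9.047 = 90.47 V
I_R1 = V/R1 = 90.47/1600 = 0.05655 A

Final answer: 0.05655 A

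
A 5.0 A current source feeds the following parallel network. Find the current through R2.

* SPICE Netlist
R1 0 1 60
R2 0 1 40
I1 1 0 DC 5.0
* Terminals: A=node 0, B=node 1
All resistors sit directly between nodes 0 and 1, so they are in parallel and share one voltage V; the full source current 5 A splits among them.
1/R_par = 1/60 + 1/40 = 0.04167 S  =>  R_par = 24 Ω
V = I × R_par = 5 × 24 = 120 V
I_R2 = V/R2 = 120/40 = 3 A

Final answer: 3 A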